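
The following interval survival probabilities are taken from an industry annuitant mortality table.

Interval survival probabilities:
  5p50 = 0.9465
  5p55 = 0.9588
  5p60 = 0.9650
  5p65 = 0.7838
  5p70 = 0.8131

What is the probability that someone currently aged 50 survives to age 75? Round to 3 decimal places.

0.558

Survival from 50 to 75 is the product of surviving each interval: 0.9465 × 0.9588 × 0.9650 × 0.7838 × 0.8131.
= 0.558117.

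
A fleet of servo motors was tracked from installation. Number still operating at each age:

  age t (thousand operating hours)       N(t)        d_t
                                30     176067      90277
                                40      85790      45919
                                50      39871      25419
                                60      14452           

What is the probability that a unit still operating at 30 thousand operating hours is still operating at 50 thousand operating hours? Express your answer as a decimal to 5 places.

0.22645

The conditional survival probability is N(50)/N(30) = 39871/176067 = 0.226454.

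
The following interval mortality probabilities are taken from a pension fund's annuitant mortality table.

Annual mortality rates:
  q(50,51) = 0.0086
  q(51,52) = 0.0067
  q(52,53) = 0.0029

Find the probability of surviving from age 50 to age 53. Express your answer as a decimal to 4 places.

P(survive 50→53) = (1 − 0.0086) × (1 − 0.0067) × (1 − 0.0029).
= 0.9914 × 0.9933 × 0.9971 = 0.981902.

0.9819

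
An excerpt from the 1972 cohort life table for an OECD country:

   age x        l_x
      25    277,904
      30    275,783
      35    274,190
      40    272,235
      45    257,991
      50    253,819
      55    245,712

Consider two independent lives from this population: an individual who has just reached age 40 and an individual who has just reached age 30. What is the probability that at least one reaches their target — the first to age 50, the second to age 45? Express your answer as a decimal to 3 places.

p₁ = l_50/l_40 = 253,819/272,235 = 0.932353; p₂ = l_45/l_30 = 257,991/275,783 = 0.935486.
P(at least one) = 1 − (1−p₁)(1−p₂) = 1 − 0.067647 × 0.064514 = 0.995636.

0.996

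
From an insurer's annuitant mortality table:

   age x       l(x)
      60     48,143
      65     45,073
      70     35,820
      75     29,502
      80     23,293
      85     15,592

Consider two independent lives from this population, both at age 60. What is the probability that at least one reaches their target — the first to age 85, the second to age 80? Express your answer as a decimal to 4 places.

0.6510

p₁ = l(85)/l(60) = 15,592/48,143 = 0.323868; p₂ = l(80)/l(60) = 23,293/48,143 = 0.483829.
P(at least one) = 1 − (1−p₁)(1−p₂) = 1 − 0.676132 × 0.516171 = 0.651000.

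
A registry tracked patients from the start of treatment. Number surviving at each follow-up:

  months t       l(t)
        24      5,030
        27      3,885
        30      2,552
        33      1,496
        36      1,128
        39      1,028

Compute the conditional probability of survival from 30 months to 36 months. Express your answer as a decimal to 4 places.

The conditional survival probability is l(36)/l(30) = 1,128/2,552 = 0.442006.

0.4420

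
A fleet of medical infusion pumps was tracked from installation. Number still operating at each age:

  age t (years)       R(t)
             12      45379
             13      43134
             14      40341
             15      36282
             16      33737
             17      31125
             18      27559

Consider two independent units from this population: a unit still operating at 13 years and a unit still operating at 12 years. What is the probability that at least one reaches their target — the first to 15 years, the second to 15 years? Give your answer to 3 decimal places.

0.968

p₁ = R(15)/R(13) = 36282/43134 = 0.841146; p₂ = R(15)/R(12) = 36282/45379 = 0.799533.
P(at least one) = 1 − (1−p₁)(1−p₂) = 1 − 0.158854 × 0.200467 = 0.968155.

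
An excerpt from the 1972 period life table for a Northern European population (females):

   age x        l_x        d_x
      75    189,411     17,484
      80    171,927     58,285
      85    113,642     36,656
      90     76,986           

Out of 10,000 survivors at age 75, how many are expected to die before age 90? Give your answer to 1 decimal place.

5935.5

The relevant probability is 1 − 76,986/189,411 = 0.593551.
Expected number = 10,000 × 0.593551 = 5935.5.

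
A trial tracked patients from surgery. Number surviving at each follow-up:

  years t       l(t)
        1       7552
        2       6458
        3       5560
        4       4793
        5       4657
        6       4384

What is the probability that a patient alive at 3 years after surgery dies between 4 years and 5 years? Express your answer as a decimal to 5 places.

This is the probability of reaching 4 but not 5, conditional on being alive at 3: (l(4) − l(5)) / l(3).
= (4793 − 4657) / 5560 = 136 / 5560 = 0.024460.

0.02446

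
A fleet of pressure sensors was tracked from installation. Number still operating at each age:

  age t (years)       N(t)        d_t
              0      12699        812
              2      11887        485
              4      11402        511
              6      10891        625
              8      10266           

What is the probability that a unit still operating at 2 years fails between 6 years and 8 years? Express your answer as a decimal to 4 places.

This is the probability of reaching 6 but not 8, conditional on being operational at 2: (N(6) − N(8)) / N(2).
= (10891 − 10266) / 11887 = 625 / 11887 = 0.052578.

0.0526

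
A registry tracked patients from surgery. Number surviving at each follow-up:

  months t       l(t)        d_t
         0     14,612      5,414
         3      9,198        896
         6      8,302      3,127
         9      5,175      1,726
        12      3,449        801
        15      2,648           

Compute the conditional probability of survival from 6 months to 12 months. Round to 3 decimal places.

The conditional survival probability is l(12)/l(6) = 3,449/8,302 = 0.415442.

0.415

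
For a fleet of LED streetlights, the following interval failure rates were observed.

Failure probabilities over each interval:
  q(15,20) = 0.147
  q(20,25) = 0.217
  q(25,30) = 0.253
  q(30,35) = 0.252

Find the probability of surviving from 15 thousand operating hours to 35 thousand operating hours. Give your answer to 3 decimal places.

Chaining the interval survival probabilities: (1 − 0.147) × (1 − 0.217) × (1 − 0.253) × (1 − 0.252).
= 0.853 × 0.783 × 0.747 × 0.748 = 0.373193.

0.373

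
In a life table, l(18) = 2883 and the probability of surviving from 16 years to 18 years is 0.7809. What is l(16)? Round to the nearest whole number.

l(16) = l(18) / p = 2883 / 0.7809 = 3692.

3692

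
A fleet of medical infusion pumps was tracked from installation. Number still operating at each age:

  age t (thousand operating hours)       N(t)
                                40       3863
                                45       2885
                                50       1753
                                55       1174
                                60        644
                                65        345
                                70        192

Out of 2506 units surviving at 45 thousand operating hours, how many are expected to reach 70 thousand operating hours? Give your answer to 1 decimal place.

166.8

The relevant probability is 192/2885 = 0.066551.
Expected number = 2506 × 0.066551 = 166.8.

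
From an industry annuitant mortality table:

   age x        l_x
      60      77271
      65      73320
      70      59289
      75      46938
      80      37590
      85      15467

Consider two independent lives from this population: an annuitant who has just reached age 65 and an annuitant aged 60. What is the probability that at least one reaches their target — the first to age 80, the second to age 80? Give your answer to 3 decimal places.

p₁ = l_80/l_65 = 37590/73320 = 0.512684; p₂ = l_80/l_60 = 37590/77271 = 0.486470.
P(at least one) = 1 − (1−p₁)(1−p₂) = 1 − 0.487316 × 0.513530 = 0.749749.

0.750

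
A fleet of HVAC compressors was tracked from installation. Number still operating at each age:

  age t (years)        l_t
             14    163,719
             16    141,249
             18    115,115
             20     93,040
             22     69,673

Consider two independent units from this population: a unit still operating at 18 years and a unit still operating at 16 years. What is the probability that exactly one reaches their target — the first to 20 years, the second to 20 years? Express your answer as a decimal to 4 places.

p₁ = l_20/l_18 = 93,040/115,115 = 0.808235; p₂ = l_20/l_16 = 93,040/141,249 = 0.658695.
P(exactly one) = p₁(1−p₂) + (1−p₁)p₂ = 0.275855 + 0.126315 = 0.402169.

0.4022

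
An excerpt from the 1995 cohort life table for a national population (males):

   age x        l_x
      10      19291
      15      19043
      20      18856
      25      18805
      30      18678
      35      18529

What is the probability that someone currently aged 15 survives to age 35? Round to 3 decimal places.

0.973

We want 20p15 = l_35/l_15.
The conditional survival probability is l_35/l_15 = 18529/19043 = 0.973008.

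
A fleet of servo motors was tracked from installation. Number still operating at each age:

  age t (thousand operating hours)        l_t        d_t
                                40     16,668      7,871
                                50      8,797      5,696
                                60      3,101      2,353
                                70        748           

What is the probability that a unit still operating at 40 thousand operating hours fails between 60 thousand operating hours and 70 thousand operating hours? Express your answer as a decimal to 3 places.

0.141

This is the probability of reaching 60 but not 70, conditional on being operational at 40: (l_60 − l_70) / l_40.
= (3,101 − 748) / 16,668 = 2,353 / 16,668 = 0.141169.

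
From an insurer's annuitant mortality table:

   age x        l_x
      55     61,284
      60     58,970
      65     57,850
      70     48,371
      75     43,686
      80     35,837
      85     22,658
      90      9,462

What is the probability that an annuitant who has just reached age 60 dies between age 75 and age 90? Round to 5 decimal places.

We want 15|15q60 = (l_75 − l_90)/l_60.
This is the probability of reaching 75 but not 90, conditional on being alive at 60: (l_75 − l_90) / l_60.
= (43,686 − 9,462) / 58,970 = 34,224 / 58,970 = 0.580363.

0.58036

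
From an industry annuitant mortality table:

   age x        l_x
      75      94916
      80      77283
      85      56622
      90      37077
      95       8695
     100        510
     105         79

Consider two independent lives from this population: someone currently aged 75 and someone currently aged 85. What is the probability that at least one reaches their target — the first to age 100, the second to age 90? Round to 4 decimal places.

0.6567

p₁ = l_100/l_75 = 510/94916 = 0.005373; p₂ = l_90/l_85 = 37077/56622 = 0.654816.
P(at least one) = 1 − (1−p₁)(1−p₂) = 1 − 0.994627 × 0.345184 = 0.656671.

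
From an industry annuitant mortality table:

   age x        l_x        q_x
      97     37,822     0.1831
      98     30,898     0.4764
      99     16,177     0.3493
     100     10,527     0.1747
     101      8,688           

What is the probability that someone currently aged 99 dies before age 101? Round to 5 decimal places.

0.46294

P(die before 101 | alive at 99) = 1 − l_101/l_99 = 1 − 8,688/16,177 = (7,489)/16,177 = 0.462941.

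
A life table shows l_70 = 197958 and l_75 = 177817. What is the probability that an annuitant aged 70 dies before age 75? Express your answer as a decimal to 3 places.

P(die before 75 | alive at 70) = 1 − l_75/l_70 = 1 − 177817/197958 = (20141)/197958 = 0.101744.

0.102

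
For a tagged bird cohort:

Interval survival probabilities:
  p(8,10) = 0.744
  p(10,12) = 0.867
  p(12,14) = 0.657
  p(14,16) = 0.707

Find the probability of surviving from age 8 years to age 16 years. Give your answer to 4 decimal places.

0.2996

The overall survival probability is 0.744 × 0.867 × 0.657 × 0.707.
= 0.299624.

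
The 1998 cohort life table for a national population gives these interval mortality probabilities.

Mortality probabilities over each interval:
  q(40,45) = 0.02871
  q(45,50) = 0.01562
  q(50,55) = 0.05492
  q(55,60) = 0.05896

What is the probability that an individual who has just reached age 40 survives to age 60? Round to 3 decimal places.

0.850

Chaining the interval survival probabilities: (1 − 0.02871) × (1 − 0.01562) × (1 − 0.05492) × (1 − 0.05896).
= 0.97129 × 0.98438 × 0.94508 × 0.94104 = 0.850332.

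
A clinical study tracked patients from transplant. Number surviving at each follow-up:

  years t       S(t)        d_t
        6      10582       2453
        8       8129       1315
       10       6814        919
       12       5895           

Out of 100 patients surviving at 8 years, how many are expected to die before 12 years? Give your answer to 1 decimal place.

The relevant probability is 1 − 5895/8129 = 0.274819.
Expected number = 100 × 0.274819 = 27.5.

27.5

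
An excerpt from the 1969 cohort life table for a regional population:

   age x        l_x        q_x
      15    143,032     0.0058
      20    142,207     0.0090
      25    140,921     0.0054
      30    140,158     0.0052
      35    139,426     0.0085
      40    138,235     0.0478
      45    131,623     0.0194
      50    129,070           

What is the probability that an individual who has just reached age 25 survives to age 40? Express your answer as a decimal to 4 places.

We want 15p25 = l_40/l_25.
The conditional survival probability is l_40/l_25 = 138,235/140,921 = 0.980940.

0.9809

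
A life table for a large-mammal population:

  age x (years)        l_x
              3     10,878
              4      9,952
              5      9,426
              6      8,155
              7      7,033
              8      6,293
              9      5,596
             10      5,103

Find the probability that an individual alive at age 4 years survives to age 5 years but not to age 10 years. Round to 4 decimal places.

0.4344

This is the probability of reaching 5 but not 10, conditional on being alive at 4: (l_5 − l_10) / l_4.
= (9,426 − 5,103) / 9,952 = 4,323 / 9,952 = 0.434385.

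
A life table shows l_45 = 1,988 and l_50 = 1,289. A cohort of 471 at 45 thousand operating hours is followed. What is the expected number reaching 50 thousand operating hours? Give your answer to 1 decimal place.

The relevant probability is 1,289/1,988 = 0.648390.
Expected number = 471 × 0.648390 = 305.4.

305.4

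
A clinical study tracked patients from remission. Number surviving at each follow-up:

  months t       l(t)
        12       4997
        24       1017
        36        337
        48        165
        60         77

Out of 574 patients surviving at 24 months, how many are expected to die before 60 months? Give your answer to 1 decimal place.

530.5

The relevant probability is 1 − 77/1017 = 0.924287.
Expected number = 574 × 0.924287 = 530.5.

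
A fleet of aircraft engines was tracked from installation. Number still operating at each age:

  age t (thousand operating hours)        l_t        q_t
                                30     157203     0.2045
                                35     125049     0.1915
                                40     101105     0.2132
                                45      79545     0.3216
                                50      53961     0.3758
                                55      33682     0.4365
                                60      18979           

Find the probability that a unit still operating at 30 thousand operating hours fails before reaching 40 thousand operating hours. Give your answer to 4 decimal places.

P(fail before 40 | operational at 30) = 1 − l_40/l_30 = 1 − 101105/157203 = (56098)/157203 = 0.356851.

0.3569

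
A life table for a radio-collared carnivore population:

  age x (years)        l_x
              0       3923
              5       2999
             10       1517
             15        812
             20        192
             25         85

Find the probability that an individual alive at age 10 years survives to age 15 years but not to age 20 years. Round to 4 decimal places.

0.4087

This is the probability of reaching 15 but not 20, conditional on being alive at 10: (l_15 − l_20) / l_10.
= (812 − 192) / 1517 = 620 / 1517 = 0.408701.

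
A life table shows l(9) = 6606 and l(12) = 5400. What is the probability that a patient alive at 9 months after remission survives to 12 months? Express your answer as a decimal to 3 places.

The conditional survival probability is l(12)/l(9) = 5400/6606 = 0.817439.

0.817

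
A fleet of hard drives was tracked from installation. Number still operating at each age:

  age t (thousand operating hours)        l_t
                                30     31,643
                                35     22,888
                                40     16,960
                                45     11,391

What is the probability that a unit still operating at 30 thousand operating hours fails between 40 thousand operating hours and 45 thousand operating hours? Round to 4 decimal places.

0.1760

This is the probability of reaching 40 but not 45, conditional on being operational at 30: (l_40 − l_45) / l_30.
= (16,960 − 11,391) / 31,643 = 5,569 / 31,643 = 0.175995.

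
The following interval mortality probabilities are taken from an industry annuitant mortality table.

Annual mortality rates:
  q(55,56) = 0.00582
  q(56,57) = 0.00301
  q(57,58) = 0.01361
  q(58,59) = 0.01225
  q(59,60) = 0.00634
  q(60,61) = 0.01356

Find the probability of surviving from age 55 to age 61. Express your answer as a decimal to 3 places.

0.947

Chaining the interval survival probabilities: (1 − 0.00582) × (1 − 0.00301) × (1 − 0.01361) × (1 − 0.01225) × (1 − 0.00634) × (1 − 0.01356).
= 0.99418 × 0.99699 × 0.98639 × 0.98775 × 0.99366 × 0.98644 = 0.946586.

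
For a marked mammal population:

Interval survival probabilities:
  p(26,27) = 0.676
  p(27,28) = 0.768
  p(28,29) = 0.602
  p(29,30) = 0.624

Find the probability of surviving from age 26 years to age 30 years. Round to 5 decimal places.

0.19502

Survival from 26 to 30 is the product of surviving each interval: 0.676 × 0.768 × 0.602 × 0.624.
= 0.195024.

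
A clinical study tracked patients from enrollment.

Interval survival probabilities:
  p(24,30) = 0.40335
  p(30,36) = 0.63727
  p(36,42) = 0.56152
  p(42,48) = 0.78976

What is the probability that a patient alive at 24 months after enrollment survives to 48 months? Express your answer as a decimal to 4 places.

0.1140

The overall survival probability is 0.40335 × 0.63727 × 0.56152 × 0.78976.
= 0.113990.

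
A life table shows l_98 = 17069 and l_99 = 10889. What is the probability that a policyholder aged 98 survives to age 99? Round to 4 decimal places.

We want 1p98 = l_99/l_98.
The conditional survival probability is l_99/l_98 = 10889/17069 = 0.637940.

0.6379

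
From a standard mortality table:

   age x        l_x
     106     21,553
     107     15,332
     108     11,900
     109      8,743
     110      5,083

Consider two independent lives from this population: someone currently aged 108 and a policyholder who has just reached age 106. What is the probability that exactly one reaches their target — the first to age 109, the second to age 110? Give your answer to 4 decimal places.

0.6240

p₁ = l_109/l_108 = 8,743/11,900 = 0.734706; p₂ = l_110/l_106 = 5,083/21,553 = 0.235837.
P(exactly one) = p₁(1−p₂) + (1−p₁)p₂ = 0.561435 + 0.062566 = 0.624001.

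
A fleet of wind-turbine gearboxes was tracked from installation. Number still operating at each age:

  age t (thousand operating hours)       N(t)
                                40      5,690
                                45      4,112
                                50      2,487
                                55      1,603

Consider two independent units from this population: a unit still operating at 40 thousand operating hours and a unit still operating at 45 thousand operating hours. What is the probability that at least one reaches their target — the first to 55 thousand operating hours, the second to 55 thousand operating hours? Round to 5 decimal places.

0.56173

p₁ = N(55)/N(40) = 1,603/5,690 = 0.281722; p₂ = N(55)/N(45) = 1,603/4,112 = 0.389835.
P(at least one) = 1 − (1−p₁)(1−p₂) = 1 − 0.718278 × 0.610165 = 0.561732.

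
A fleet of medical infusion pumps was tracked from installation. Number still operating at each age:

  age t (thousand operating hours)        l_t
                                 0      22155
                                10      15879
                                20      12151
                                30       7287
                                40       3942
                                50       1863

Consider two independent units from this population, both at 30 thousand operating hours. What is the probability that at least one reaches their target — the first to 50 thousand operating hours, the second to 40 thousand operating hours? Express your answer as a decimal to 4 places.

0.6583

p₁ = l_50/l_30 = 1863/7287 = 0.255661; p₂ = l_40/l_30 = 3942/7287 = 0.540963.
P(at least one) = 1 − (1−p₁)(1−p₂) = 1 − 0.744339 × 0.459037 = 0.658321.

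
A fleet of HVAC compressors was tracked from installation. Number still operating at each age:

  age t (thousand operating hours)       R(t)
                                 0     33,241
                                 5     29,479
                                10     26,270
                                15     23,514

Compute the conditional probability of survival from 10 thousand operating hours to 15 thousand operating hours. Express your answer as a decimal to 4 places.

0.8951

The conditional survival probability is R(15)/R(10) = 23,514/26,270 = 0.895089.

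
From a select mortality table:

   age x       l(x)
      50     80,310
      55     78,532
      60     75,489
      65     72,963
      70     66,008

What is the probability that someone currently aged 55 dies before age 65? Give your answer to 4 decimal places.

0.0709

P(die before 65 | alive at 55) = 1 − l(65)/l(55) = 1 − 72,963/78,532 = (5,569)/78,532 = 0.070914.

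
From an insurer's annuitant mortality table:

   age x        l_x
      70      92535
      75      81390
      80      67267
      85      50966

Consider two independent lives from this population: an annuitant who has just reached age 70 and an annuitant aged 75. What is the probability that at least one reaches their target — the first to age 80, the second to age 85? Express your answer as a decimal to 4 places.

0.8979

p₁ = l_80/l_70 = 67267/92535 = 0.726936; p₂ = l_85/l_75 = 50966/81390 = 0.626195.
P(at least one) = 1 − (1−p₁)(1−p₂) = 1 − 0.273064 × 0.373805 = 0.897927.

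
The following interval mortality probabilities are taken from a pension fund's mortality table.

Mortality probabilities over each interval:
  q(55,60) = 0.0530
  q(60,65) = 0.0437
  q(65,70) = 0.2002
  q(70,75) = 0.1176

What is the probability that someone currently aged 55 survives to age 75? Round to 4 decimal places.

0.6391

Survival from 55 to 75 is the product of surviving each interval: (1 − 0.0530) × (1 − 0.0437) × (1 − 0.2002) × (1 − 0.1176).
= 0.9470 × 0.9563 × 0.7998 × 0.8824 = 0.639133.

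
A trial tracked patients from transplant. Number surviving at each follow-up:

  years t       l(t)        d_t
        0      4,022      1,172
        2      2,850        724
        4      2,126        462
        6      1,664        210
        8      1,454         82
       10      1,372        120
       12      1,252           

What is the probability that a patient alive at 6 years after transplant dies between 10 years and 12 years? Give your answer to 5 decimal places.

0.07212

This is the probability of reaching 10 but not 12, conditional on being alive at 6: (l(10) − l(12)) / l(6).
= (1,372 − 1,252) / 1,664 = 120 / 1,664 = 0.072115.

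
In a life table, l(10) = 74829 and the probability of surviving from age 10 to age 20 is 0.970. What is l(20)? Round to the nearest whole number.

l(20) = l(10) × p = 74829 × 0.970 = 72584.

72584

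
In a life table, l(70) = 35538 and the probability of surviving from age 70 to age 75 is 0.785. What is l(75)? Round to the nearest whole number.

l(75) = l(70) × p = 35538 × 0.785 = 27897.

27897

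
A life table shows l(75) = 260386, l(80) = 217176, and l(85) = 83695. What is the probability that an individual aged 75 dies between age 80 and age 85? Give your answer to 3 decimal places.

0.513

This is the probability of reaching 80 but not 85, conditional on being alive at 75: (l(80) − l(85)) / l(75).
= (217176 − 83695) / 260386 = 133481 / 260386 = 0.512627.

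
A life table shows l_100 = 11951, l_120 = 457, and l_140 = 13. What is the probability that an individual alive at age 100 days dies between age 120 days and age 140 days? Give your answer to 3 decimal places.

This is the probability of reaching 120 but not 140, conditional on being alive at 100: (l_120 − l_140) / l_100.
= (457 − 13) / 11951 = 444 / 11951 = 0.037152.

0.037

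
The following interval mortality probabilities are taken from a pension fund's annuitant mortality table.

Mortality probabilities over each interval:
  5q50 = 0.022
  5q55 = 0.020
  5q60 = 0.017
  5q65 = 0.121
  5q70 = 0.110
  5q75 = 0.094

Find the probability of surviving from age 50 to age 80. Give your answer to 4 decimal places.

Chaining the interval survival probabilities: (1 − 0.022) × (1 − 0.020) × (1 − 0.017) × (1 − 0.121) × (1 − 0.110) × (1 − 0.094).
= 0.978 × 0.980 × 0.983 × 0.879 × 0.890 × 0.906 = 0.667768.

0.6678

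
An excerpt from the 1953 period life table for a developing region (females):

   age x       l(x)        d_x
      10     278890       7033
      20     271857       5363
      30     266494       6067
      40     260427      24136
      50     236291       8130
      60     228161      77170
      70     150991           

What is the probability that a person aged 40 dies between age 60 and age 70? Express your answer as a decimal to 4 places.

This is the probability of reaching 60 but not 70, conditional on being alive at 40: (l(60) − l(70)) / l(40).
= (228161 − 150991) / 260427 = 77170 / 260427 = 0.296321.

0.2963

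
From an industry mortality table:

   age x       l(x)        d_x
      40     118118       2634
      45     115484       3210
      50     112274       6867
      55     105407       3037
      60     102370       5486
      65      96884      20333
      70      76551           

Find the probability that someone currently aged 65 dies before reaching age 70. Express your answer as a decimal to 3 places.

0.210

P(die before 70 | alive at 65) = 1 − l(70)/l(65) = 1 − 76551/96884 = (20333)/96884 = 0.209870.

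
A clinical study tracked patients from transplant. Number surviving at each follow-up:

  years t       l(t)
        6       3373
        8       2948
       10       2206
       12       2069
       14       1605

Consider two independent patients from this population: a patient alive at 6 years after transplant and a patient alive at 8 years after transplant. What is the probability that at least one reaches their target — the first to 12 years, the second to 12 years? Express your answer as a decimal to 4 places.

p₁ = l(12)/l(6) = 2069/3373 = 0.613401; p₂ = l(12)/l(8) = 2069/2948 = 0.701832.
P(at least one) = 1 − (1−p₁)(1−p₂) = 1 − 0.386599 × 0.298168 = 0.884729.

0.8847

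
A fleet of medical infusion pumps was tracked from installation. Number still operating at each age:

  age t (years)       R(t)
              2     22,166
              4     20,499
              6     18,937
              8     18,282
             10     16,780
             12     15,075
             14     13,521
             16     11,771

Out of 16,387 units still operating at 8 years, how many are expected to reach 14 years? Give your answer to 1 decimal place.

The relevant probability is 13,521/18,282 = 0.739580.
Expected number = 16,387 × 0.739580 = 12119.5.

12119.5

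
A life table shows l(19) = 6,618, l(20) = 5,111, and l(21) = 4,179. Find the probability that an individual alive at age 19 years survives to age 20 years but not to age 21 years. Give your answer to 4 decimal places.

0.1408

This is the probability of reaching 20 but not 21, conditional on being alive at 19: (l(20) − l(21)) / l(19).
= (5,111 − 4,179) / 6,618 = 932 / 6,618 = 0.140828.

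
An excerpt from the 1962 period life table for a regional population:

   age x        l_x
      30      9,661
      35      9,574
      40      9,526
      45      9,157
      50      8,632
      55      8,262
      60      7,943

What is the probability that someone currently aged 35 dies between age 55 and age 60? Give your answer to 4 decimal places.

We want 20|5q35 = (l_55 − l_60)/l_35.
This is the probability of reaching 55 but not 60, conditional on being alive at 35: (l_55 − l_60) / l_35.
= (8,262 − 7,943) / 9,574 = 319 / 9,574 = 0.033319.

0.0333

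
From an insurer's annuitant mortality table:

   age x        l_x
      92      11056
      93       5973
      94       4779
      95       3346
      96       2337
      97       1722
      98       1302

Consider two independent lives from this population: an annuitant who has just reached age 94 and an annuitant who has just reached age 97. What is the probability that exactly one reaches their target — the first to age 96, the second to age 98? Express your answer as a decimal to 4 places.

0.5056

p₁ = l_96/l_94 = 2337/4779 = 0.489014; p₂ = l_98/l_97 = 1302/1722 = 0.756098.
P(exactly one) = p₁(1−p₂) + (1−p₁)p₂ = 0.119271 + 0.386355 = 0.505627.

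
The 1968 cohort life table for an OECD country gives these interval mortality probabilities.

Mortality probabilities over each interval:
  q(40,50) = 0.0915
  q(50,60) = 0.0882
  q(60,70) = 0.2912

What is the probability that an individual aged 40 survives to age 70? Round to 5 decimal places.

0.58715

Chaining the interval survival probabilities: (1 − 0.0915) × (1 − 0.0882) × (1 − 0.2912).
= 0.9085 × 0.9118 × 0.7088 = 0.587149.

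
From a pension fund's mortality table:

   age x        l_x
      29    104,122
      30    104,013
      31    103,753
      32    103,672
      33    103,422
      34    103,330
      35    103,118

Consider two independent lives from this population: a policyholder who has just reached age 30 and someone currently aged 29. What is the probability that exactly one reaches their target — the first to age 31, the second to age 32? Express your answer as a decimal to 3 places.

0.007

p₁ = l_31/l_30 = 103,753/104,013 = 0.997500; p₂ = l_32/l_29 = 103,672/104,122 = 0.995678.
P(exactly one) = p₁(1−p₂) + (1−p₁)p₂ = 0.004311 + 0.002489 = 0.006800.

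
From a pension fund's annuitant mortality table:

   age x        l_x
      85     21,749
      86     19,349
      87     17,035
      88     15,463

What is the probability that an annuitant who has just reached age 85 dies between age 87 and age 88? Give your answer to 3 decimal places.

0.072

This is the probability of reaching 87 but not 88, conditional on being alive at 85: (l_87 − l_88) / l_85.
= (17,035 − 15,463) / 21,749 = 1,572 / 21,749 = 0.072279.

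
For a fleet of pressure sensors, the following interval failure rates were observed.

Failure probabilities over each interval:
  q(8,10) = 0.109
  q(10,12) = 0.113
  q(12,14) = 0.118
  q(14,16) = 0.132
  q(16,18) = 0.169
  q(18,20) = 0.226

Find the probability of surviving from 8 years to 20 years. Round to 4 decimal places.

Chaining the interval survival probabilities: (1 − 0.109) × (1 − 0.113) × (1 − 0.118) × (1 − 0.132) × (1 − 0.169) × (1 − 0.226).
= 0.891 × 0.887 × 0.882 × 0.868 × 0.831 × 0.774 = 0.389163.

0.3892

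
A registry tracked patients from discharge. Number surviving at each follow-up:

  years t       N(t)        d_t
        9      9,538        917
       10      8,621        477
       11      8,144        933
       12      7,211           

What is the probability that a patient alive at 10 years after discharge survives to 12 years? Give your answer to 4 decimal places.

The conditional survival probability is N(12)/N(10) = 7,211/8,621 = 0.836446.

0.8364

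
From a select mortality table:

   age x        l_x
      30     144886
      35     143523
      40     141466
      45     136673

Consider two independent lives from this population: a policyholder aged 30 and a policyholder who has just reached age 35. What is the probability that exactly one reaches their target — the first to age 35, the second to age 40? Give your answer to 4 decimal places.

p₁ = l_35/l_30 = 143523/144886 = 0.990593; p₂ = l_40/l_35 = 141466/143523 = 0.985668.
P(exactly one) = p₁(1−p₂) + (1−p₁)p₂ = 0.014197 + 0.009272 = 0.023469.

0.0235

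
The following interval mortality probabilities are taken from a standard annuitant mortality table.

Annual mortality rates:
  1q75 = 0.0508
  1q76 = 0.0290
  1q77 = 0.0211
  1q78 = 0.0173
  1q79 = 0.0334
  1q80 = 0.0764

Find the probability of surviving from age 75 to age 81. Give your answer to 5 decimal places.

0.79153

6p75 = (1 − 0.0508) × (1 − 0.0290) × (1 − 0.0211) × (1 − 0.0173) × (1 − 0.0334) × (1 − 0.0764).
= 0.9492 × 0.9710 × 0.9789 × 0.9827 × 0.9666 × 0.9236 = 0.791529.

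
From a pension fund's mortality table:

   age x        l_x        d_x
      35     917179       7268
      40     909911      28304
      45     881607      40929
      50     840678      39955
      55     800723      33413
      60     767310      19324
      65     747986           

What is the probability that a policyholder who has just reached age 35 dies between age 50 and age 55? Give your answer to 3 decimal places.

This is the probability of reaching 50 but not 55, conditional on being alive at 35: (l_50 − l_55) / l_35.
= (840678 − 800723) / 917179 = 39955 / 917179 = 0.043563.

0.044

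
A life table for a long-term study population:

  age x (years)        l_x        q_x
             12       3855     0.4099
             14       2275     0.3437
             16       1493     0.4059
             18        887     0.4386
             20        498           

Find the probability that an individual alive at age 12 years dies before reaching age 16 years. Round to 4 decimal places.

0.6127

P(die before 16 | alive at 12) = 1 − l_16/l_12 = 1 − 1493/3855 = (2362)/3855 = 0.612711.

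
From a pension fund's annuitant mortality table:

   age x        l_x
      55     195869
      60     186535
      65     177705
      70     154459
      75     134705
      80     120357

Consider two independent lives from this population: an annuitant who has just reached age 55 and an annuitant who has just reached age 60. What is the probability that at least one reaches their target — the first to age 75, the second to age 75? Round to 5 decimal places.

0.91323

p₁ = l_75/l_55 = 134705/195869 = 0.687730; p₂ = l_75/l_60 = 134705/186535 = 0.722143.
P(at least one) = 1 − (1−p₁)(1−p₂) = 1 − 0.312270 × 0.277857 = 0.913234.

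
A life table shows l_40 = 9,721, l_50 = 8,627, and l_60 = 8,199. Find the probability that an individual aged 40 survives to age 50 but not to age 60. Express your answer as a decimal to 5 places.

0.04403

We want 10|10q40 = (l_50 − l_60)/l_40.
This is the probability of reaching 50 but not 60, conditional on being alive at 40: (l_50 − l_60) / l_40.
= (8,627 − 8,199) / 9,721 = 428 / 9,721 = 0.044028.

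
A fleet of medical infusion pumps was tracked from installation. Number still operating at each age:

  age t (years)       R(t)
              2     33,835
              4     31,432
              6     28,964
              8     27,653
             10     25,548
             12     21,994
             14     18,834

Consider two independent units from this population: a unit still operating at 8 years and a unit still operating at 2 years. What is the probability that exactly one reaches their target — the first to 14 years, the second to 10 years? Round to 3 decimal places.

0.408

p₁ = R(14)/R(8) = 18,834/27,653 = 0.681083; p₂ = R(10)/R(2) = 25,548/33,835 = 0.755076.
P(exactly one) = p₁(1−p₂) + (1−p₁)p₂ = 0.166814 + 0.240807 = 0.407620.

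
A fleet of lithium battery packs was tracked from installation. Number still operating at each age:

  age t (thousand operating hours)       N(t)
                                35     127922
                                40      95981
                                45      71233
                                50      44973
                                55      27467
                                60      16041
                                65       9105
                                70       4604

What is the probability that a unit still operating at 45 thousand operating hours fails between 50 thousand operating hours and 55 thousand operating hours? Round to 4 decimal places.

This is the probability of reaching 50 but not 55, conditional on being operational at 45: (N(50) − N(55)) / N(45).
= (44973 − 27467) / 71233 = 17506 / 71233 = 0.245757.

0.2458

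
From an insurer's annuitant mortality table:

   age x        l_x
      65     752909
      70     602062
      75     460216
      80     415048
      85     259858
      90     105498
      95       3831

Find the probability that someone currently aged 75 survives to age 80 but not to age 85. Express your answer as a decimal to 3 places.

0.337

We want 5|5q75 = (l_80 − l_85)/l_75.
This is the probability of reaching 80 but not 85, conditional on being alive at 75: (l_80 − l_85) / l_75.
= (415048 − 259858) / 460216 = 155190 / 460216 = 0.337211.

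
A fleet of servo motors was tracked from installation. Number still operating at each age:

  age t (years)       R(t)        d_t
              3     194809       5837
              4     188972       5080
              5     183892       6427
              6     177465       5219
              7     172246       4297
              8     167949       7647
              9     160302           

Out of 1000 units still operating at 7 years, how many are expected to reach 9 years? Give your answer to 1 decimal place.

930.7

The relevant probability is 160302/172246 = 0.930657.
Expected number = 1000 × 0.930657 = 930.7.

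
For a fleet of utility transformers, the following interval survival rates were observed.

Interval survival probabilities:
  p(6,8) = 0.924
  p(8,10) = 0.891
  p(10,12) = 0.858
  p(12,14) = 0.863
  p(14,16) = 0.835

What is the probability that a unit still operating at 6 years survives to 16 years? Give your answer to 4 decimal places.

Chaining the interval survival probabilities: 0.924 × 0.891 × 0.858 × 0.863 × 0.835.
= 0.509019.

0.5090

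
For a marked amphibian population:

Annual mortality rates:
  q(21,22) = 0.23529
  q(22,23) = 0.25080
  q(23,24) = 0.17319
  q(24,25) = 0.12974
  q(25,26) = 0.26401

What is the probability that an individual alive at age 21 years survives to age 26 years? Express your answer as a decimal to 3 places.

0.303

Chaining the interval survival probabilities: (1 − 0.23529) × (1 − 0.25080) × (1 − 0.17319) × (1 − 0.12974) × (1 − 0.26401).
= 0.76471 × 0.74920 × 0.82681 × 0.87026 × 0.73599 = 0.303404.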